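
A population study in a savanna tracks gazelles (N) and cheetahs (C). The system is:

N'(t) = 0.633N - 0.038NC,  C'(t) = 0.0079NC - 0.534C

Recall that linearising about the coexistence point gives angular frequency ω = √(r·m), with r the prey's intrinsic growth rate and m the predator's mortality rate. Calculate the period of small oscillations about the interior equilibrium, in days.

Here r = 0.633 and m = 0.534, so r·m = 0.338.
ω = √0.338 = 0.581 per day, hence T = 2π/ω ≈ 10.8 days.

T ≈ 10.8 days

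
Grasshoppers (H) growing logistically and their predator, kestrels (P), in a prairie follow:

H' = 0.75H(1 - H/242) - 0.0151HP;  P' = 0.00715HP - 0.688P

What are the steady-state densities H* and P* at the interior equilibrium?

From dP/dt = 0 with P > 0: 0.00715H* = 0.688, so H* = 96.2.
Substitute into dH/dt = 0: 0.75(1 - 96.2/242) = 0.0151P*.
The bracket is 0.602, giving P* = 0.452/0.0151 = 29.9.

H* ≈ 96.2, P* ≈ 29.9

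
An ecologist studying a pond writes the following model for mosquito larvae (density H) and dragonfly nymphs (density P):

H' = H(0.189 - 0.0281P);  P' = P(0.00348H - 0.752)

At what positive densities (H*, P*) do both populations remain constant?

H* ≈ 216, P* ≈ 6.73

Set dP/dt = 0 with P > 0: 0.00348H - 0.752 = 0, so H* = 0.752/0.00348 = 216.
Set dH/dt = 0 with H > 0: 0.189 - 0.0281P = 0, so P* = 0.189/0.0281 = 6.73.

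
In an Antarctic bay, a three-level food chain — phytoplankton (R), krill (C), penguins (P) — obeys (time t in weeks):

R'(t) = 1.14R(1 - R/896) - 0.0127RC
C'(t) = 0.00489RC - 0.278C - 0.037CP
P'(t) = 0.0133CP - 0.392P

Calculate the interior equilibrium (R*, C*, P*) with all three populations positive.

From dP/dt = 0: 0.0133C* = 0.392, so C* = 29.5.
From dR/dt = 0: 1.14(1 - R*/896) = 0.0127·29.5, giving R* = 896·(1 - 0.328) = 602.
From dC/dt = 0: 0.00489·602 - 0.278 = 0.037P*, so P* = 2.66/0.037 = 72.

R* ≈ 602, C* ≈ 29.5, P* ≈ 72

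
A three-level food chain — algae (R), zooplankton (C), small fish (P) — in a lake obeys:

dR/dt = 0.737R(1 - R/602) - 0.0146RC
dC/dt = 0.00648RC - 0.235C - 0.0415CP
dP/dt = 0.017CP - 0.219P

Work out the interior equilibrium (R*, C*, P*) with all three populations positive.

R* ≈ 448, C* ≈ 12.9, P* ≈ 64.3

From dP/dt = 0: 0.017C* = 0.219, so C* = 12.9.
From dR/dt = 0: 0.737(1 - R*/602) = 0.0146·12.9, giving R* = 602·(1 - 0.255) = 448.
From dC/dt = 0: 0.00648·448 - 0.235 = 0.0415P*, so P* = 2.67/0.0415 = 64.3.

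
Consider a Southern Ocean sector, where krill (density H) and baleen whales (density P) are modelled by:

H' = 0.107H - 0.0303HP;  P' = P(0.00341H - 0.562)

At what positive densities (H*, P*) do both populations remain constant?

Set dP/dt = 0 with P > 0: 0.00341H - 0.562 = 0, so H* = 0.562/0.00341 = 165.
Set dH/dt = 0 with H > 0: 0.107 - 0.0303P = 0, so P* = 0.107/0.0303 = 3.53.

H* ≈ 165, P* ≈ 3.53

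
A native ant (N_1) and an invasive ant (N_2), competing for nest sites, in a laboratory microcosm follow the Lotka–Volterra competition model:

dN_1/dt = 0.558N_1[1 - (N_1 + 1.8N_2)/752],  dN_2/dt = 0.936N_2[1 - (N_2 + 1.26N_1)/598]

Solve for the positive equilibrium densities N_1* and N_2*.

N_1* ≈ 256, N_2* ≈ 276

Setting both brackets to zero gives the nullclines N_1 + 1.8N_2 = 752 and 1.26N_1 + N_2 = 598.
Substituting N_2 = 598 - 1.26N_1 into the first: N_1(1 - 1.8·1.26) = 752 - 1.8·598.
So N_1* = -324/-1.27 = 256, and then N_2* = 598 - 1.26·256 = 276.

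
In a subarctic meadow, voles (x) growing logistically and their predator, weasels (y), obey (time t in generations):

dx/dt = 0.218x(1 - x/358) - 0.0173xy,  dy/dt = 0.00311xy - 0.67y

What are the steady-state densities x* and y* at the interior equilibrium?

x* ≈ 215, y* ≈ 5.02

From dy/dt = 0 with y > 0: 0.00311x* = 0.67, so x* = 215.
Substitute into dx/dt = 0: 0.218(1 - 215/358) = 0.0173y*.
The bracket is 0.398, giving y* = 0.0868/0.0173 = 5.02.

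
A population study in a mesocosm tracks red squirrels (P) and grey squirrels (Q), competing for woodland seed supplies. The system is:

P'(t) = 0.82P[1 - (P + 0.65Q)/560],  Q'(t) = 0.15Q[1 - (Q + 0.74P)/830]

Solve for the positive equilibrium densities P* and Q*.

Setting both brackets to zero gives the nullclines P + 0.65Q = 560 and 0.74P + Q = 830.
Substituting Q = 830 - 0.74P into the first: P(1 - 0.65·0.74) = 560 - 0.65·830.
So P* = 20.5/0.519 = 39.5, and then Q* = 830 - 0.74·39.5 = 801.

P* ≈ 39.5, Q* ≈ 801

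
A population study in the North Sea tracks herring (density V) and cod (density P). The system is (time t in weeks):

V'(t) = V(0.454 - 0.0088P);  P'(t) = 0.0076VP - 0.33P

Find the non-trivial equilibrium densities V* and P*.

V* ≈ 43.4, P* ≈ 51.6

Set dP/dt = 0 with P > 0: 0.0076V - 0.33 = 0, so V* = 0.33/0.0076 = 43.4.
Set dV/dt = 0 with V > 0: 0.454 - 0.0088P = 0, so P* = 0.454/0.0088 = 51.6.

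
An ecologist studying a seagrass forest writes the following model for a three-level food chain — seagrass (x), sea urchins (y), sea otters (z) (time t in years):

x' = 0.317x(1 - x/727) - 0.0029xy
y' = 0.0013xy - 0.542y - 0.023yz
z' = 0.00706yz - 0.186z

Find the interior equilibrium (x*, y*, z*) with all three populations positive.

From dz/dt = 0: 0.00706y* = 0.186, so y* = 26.3.
From dx/dt = 0: 0.317(1 - x*/727) = 0.0029·26.3, giving x* = 727·(1 - 0.241) = 552.
From dy/dt = 0: 0.0013·552 - 0.542 = 0.023z*, so z* = 0.175/0.023 = 7.62.

x* ≈ 552, y* ≈ 26.3, z* ≈ 7.62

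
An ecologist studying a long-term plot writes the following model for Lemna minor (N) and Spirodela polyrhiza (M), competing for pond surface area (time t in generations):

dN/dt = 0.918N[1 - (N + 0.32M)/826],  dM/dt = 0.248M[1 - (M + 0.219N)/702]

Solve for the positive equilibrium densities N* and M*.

N* ≈ 647, M* ≈ 560

Setting both brackets to zero gives the nullclines N + 0.32M = 826 and 0.219N + M = 702.
Substituting M = 702 - 0.219N into the first: N(1 - 0.32·0.219) = 826 - 0.32·702.
So N* = 601/0.93 = 647, and then M* = 702 - 0.219·647 = 560.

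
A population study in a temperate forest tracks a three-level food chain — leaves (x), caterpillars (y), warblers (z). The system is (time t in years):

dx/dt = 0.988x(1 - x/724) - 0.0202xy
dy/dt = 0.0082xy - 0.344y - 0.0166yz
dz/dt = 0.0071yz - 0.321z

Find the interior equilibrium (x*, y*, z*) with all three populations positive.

From dz/dt = 0: 0.0071y* = 0.321, so y* = 45.2.
From dx/dt = 0: 0.988(1 - x*/724) = 0.0202·45.2, giving x* = 724·(1 - 0.924) = 54.8.
From dy/dt = 0: 0.0082·54.8 - 0.344 = 0.0166z*, so z* = 0.105/0.0166 = 6.33.

x* ≈ 54.8, y* ≈ 45.2, z* ≈ 6.33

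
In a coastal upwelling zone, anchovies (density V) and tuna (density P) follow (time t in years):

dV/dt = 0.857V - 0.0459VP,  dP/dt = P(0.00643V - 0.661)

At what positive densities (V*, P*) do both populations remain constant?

V* ≈ 103, P* ≈ 18.7

Set dP/dt = 0 with P > 0: 0.00643V - 0.661 = 0, so V* = 0.661/0.00643 = 103.
Set dV/dt = 0 with V > 0: 0.857 - 0.0459P = 0, so P* = 0.857/0.0459 = 18.7.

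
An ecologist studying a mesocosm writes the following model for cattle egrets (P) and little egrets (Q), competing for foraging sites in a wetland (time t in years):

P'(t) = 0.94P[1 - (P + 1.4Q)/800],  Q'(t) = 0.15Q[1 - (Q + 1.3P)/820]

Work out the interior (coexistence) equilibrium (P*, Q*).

Setting both brackets to zero gives the nullclines P + 1.4Q = 800 and 1.3P + Q = 820.
Substituting Q = 820 - 1.3P into the first: P(1 - 1.4·1.3) = 800 - 1.4·820.
So P* = -348/-0.82 = 424, and then Q* = 820 - 1.3·424 = 268.

P* ≈ 424, Q* ≈ 268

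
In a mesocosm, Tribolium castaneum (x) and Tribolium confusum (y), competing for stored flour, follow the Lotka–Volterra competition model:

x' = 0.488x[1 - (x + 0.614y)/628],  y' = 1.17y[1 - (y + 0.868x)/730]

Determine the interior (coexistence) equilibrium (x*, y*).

x* ≈ 385, y* ≈ 396

Setting both brackets to zero gives the nullclines x + 0.614y = 628 and 0.868x + y = 730.
Substituting y = 730 - 0.868x into the first: x(1 - 0.614·0.868) = 628 - 0.614·730.
So x* = 180/0.467 = 385, and then y* = 730 - 0.868·385 = 396.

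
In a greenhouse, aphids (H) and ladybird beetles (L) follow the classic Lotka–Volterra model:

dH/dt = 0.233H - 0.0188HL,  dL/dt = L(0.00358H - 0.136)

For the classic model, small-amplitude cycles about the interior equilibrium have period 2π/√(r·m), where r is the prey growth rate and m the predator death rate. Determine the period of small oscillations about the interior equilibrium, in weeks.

T ≈ 35.3 weeks

Here r = 0.233 and m = 0.136, so r·m = 0.0317.
ω = √0.0317 = 0.178 per week, hence T = 2π/ω ≈ 35.3 weeks.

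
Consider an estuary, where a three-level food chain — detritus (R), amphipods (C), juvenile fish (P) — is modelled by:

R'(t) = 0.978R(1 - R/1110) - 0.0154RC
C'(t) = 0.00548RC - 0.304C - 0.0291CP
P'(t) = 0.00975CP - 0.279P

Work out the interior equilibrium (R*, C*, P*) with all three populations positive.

R* ≈ 610, C* ≈ 28.6, P* ≈ 104

From dP/dt = 0: 0.00975C* = 0.279, so C* = 28.6.
From dR/dt = 0: 0.978(1 - R*/1110) = 0.0154·28.6, giving R* = 1110·(1 - 0.451) = 610.
From dC/dt = 0: 0.00548·610 - 0.304 = 0.0291P*, so P* = 3.04/0.0291 = 104.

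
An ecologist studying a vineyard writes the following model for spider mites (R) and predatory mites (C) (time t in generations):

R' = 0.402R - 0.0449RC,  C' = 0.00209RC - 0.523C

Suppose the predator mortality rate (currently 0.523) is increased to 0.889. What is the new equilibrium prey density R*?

At the interior fixed point, setting dC/dt = 0 with C > 0 fixes R* = (predator death rate)/(RC coefficient) — independent of the other coefficients.
With the change, R* = 0.889/0.00209 = 425; it rises from 250.

R* ≈ 425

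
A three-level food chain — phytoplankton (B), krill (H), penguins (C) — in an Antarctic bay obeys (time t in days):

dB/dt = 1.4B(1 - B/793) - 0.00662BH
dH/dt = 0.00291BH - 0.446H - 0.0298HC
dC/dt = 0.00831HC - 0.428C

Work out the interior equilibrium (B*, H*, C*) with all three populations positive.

B* ≈ 600, H* ≈ 51.5, C* ≈ 43.6

From dC/dt = 0: 0.00831H* = 0.428, so H* = 51.5.
From dB/dt = 0: 1.4(1 - B*/793) = 0.00662·51.5, giving B* = 793·(1 - 0.244) = 600.
From dH/dt = 0: 0.00291·600 - 0.446 = 0.0298C*, so C* = 1.3/0.0298 = 43.6.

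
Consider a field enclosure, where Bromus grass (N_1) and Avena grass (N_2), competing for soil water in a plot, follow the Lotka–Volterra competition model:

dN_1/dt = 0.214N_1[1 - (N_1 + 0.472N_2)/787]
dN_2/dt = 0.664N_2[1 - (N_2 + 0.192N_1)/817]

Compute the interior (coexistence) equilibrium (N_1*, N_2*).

N_1* ≈ 441, N_2* ≈ 732

Setting both brackets to zero gives the nullclines N_1 + 0.472N_2 = 787 and 0.192N_1 + N_2 = 817.
Substituting N_2 = 817 - 0.192N_1 into the first: N_1(1 - 0.472·0.192) = 787 - 0.472·817.
So N_1* = 401/0.909 = 441, and then N_2* = 817 - 0.192·441 = 732.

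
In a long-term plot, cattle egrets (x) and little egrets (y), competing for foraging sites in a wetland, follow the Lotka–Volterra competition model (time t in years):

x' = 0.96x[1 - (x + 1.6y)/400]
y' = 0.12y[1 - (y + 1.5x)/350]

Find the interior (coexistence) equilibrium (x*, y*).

x* ≈ 114, y* ≈ 179

Setting both brackets to zero gives the nullclines x + 1.6y = 400 and 1.5x + y = 350.
Substituting y = 350 - 1.5x into the first: x(1 - 1.6·1.5) = 400 - 1.6·350.
So x* = -160/-1.4 = 114, and then y* = 350 - 1.5·114 = 179.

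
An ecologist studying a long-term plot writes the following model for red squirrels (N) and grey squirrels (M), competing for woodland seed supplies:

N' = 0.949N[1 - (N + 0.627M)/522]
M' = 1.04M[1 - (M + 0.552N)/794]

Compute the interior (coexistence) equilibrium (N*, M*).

Setting both brackets to zero gives the nullclines N + 0.627M = 522 and 0.552N + M = 794.
Substituting M = 794 - 0.552N into the first: N(1 - 0.627·0.552) = 522 - 0.627·794.
So N* = 24.2/0.654 = 37, and then M* = 794 - 0.552·37 = 774.

N* ≈ 37, M* ≈ 774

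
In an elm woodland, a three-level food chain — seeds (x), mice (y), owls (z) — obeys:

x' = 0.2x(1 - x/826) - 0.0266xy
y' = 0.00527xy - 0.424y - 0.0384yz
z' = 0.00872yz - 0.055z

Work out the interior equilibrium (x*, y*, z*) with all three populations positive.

From dz/dt = 0: 0.00872y* = 0.055, so y* = 6.31.
From dx/dt = 0: 0.2(1 - x*/826) = 0.0266·6.31, giving x* = 826·(1 - 0.839) = 133.
From dy/dt = 0: 0.00527·133 - 0.424 = 0.0384z*, so z* = 0.277/0.0384 = 7.22.

x* ≈ 133, y* ≈ 6.31, z* ≈ 7.22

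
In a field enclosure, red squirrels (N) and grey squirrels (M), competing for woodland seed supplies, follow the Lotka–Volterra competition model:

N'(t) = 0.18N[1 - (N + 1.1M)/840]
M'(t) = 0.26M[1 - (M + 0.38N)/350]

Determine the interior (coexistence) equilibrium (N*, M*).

N* ≈ 782, M* ≈ 52.9

Setting both brackets to zero gives the nullclines N + 1.1M = 840 and 0.38N + M = 350.
Substituting M = 350 - 0.38N into the first: N(1 - 1.1·0.38) = 840 - 1.1·350.
So N* = 455/0.582 = 782, and then M* = 350 - 0.38·782 = 52.9.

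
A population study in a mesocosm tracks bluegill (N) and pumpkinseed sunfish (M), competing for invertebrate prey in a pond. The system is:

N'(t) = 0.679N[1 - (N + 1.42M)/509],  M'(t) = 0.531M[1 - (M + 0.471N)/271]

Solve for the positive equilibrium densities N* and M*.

Setting both brackets to zero gives the nullclines N + 1.42M = 509 and 0.471N + M = 271.
Substituting M = 271 - 0.471N into the first: N(1 - 1.42·0.471) = 509 - 1.42·271.
So N* = 124/0.331 = 375, and then M* = 271 - 0.471·375 = 94.4.

N* ≈ 375, M* ≈ 94.4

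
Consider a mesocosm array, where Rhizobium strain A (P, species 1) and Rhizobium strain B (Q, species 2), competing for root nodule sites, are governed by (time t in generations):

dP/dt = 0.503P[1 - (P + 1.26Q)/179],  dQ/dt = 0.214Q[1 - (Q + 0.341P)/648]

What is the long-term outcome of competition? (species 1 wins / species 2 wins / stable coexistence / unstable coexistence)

species 2 excludes species 1

Compare the nullcline intercepts: K1/α12 = 179/1.26 = 142 < K2 = 648; K2/α21 = 648/0.341 = 1900 > K1 = 179.
Since the inequalities point opposite ways, species 2 can invade but species 1 cannot.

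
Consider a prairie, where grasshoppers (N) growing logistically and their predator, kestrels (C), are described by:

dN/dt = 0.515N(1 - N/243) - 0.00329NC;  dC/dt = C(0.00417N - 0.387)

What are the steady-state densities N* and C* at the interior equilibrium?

N* ≈ 92.8, C* ≈ 96.8

From dC/dt = 0 with C > 0: 0.00417N* = 0.387, so N* = 92.8.
Substitute into dN/dt = 0: 0.515(1 - 92.8/243) = 0.00329C*.
The bracket is 0.618, giving C* = 0.318/0.00329 = 96.8.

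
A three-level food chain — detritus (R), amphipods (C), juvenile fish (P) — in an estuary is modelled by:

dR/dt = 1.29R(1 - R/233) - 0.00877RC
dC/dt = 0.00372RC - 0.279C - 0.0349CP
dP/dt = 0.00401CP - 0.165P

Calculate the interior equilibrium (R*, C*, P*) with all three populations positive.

R* ≈ 168, C* ≈ 41.1, P* ≈ 9.89

From dP/dt = 0: 0.00401C* = 0.165, so C* = 41.1.
From dR/dt = 0: 1.29(1 - R*/233) = 0.00877·41.1, giving R* = 233·(1 - 0.28) = 168.
From dC/dt = 0: 0.00372·168 - 0.279 = 0.0349P*, so P* = 0.345/0.0349 = 9.89.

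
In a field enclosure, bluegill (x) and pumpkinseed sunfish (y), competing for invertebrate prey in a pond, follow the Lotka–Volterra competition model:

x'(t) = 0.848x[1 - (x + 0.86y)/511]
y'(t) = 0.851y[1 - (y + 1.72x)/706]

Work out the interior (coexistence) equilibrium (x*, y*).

x* ≈ 201, y* ≈ 361

Setting both brackets to zero gives the nullclines x + 0.86y = 511 and 1.72x + y = 706.
Substituting y = 706 - 1.72x into the first: x(1 - 0.86·1.72) = 511 - 0.86·706.
So x* = -96.2/-0.479 = 201, and then y* = 706 - 1.72·201 = 361.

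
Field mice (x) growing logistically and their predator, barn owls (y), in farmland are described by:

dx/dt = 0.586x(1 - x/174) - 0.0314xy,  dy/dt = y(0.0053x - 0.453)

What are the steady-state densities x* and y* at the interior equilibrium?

x* ≈ 85.5, y* ≈ 9.5

From dy/dt = 0 with y > 0: 0.0053x* = 0.453, so x* = 85.5.
Substitute into dx/dt = 0: 0.586(1 - 85.5/174) = 0.0314y*.
The bracket is 0.509, giving y* = 0.298/0.0314 = 9.5.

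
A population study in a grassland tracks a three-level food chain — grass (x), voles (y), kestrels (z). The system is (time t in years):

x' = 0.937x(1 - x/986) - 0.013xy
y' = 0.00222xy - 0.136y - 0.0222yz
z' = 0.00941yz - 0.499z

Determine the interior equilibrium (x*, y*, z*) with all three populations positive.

From dz/dt = 0: 0.00941y* = 0.499, so y* = 53.
From dx/dt = 0: 0.937(1 - x*/986) = 0.013·53, giving x* = 986·(1 - 0.736) = 261.
From dy/dt = 0: 0.00222·261 - 0.136 = 0.0222z*, so z* = 0.442/0.0222 = 19.9.

x* ≈ 261, y* ≈ 53, z* ≈ 19.9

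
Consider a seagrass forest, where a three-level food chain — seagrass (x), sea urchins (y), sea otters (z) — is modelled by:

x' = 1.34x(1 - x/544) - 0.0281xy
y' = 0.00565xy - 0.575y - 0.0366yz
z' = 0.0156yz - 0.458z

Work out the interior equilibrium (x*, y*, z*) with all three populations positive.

From dz/dt = 0: 0.0156y* = 0.458, so y* = 29.4.
From dx/dt = 0: 1.34(1 - x*/544) = 0.0281·29.4, giving x* = 544·(1 - 0.616) = 209.
From dy/dt = 0: 0.00565·209 - 0.575 = 0.0366z*, so z* = 0.606/0.0366 = 16.6.

x* ≈ 209, y* ≈ 29.4, z* ≈ 16.6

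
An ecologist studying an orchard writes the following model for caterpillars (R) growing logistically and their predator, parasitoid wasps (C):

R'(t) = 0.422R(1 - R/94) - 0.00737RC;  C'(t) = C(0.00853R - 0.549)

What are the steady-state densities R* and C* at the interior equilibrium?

R* ≈ 64.4, C* ≈ 18.1

From dC/dt = 0 with C > 0: 0.00853R* = 0.549, so R* = 64.4.
Substitute into dR/dt = 0: 0.422(1 - 64.4/94) = 0.00737C*.
The bracket is 0.315, giving C* = 0.133/0.00737 = 18.1.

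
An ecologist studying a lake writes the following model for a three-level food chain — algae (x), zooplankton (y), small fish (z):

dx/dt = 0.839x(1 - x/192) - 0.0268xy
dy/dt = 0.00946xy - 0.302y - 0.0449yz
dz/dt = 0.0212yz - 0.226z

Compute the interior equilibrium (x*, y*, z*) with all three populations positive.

From dz/dt = 0: 0.0212y* = 0.226, so y* = 10.7.
From dx/dt = 0: 0.839(1 - x*/192) = 0.0268·10.7, giving x* = 192·(1 - 0.341) = 127.
From dy/dt = 0: 0.00946·127 - 0.302 = 0.0449z*, so z* = 0.896/0.0449 = 20.

x* ≈ 127, y* ≈ 10.7, z* ≈ 20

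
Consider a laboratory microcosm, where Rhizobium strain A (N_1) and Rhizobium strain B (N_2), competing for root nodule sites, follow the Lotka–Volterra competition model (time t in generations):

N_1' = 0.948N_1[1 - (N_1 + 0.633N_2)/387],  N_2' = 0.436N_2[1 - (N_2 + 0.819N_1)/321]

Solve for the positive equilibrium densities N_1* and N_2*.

N_1* ≈ 382, N_2* ≈ 8.4

Setting both brackets to zero gives the nullclines N_1 + 0.633N_2 = 387 and 0.819N_1 + N_2 = 321.
Substituting N_2 = 321 - 0.819N_1 into the first: N_1(1 - 0.633·0.819) = 387 - 0.633·321.
So N_1* = 184/0.482 = 382, and then N_2* = 321 - 0.819·382 = 8.4.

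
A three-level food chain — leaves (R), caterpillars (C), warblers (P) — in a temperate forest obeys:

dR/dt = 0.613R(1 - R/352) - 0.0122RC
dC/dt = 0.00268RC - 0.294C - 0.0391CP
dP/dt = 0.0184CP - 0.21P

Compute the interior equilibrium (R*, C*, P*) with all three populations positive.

R* ≈ 272, C* ≈ 11.4, P* ≈ 11.1

From dP/dt = 0: 0.0184C* = 0.21, so C* = 11.4.
From dR/dt = 0: 0.613(1 - R*/352) = 0.0122·11.4, giving R* = 352·(1 - 0.227) = 272.
From dC/dt = 0: 0.00268·272 - 0.294 = 0.0391P*, so P* = 0.435/0.0391 = 11.1.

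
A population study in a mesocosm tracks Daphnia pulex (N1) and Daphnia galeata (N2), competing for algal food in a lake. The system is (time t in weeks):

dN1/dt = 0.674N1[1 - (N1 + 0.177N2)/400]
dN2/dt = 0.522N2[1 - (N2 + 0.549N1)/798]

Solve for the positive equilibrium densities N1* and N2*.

Setting both brackets to zero gives the nullclines N1 + 0.177N2 = 400 and 0.549N1 + N2 = 798.
Substituting N2 = 798 - 0.549N1 into the first: N1(1 - 0.177·0.549) = 400 - 0.177·798.
So N1* = 259/0.903 = 287, and then N2* = 798 - 0.549·287 = 641.

N1* ≈ 287, N2* ≈ 641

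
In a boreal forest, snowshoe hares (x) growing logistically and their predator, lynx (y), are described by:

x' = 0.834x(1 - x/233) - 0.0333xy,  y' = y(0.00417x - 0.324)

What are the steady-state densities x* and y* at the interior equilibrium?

From dy/dt = 0 with y > 0: 0.00417x* = 0.324, so x* = 77.7.
Substitute into dx/dt = 0: 0.834(1 - 77.7/233) = 0.0333y*.
The bracket is 0.667, giving y* = 0.556/0.0333 = 16.7.

x* ≈ 77.7, y* ≈ 16.7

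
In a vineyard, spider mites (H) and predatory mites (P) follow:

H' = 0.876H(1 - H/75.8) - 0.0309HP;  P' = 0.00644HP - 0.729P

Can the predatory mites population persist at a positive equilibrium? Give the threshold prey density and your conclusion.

The predator equation gives dP/dt > 0 only when H > 0.729/0.00644 = 113.
Without the predator, H → K = 75.8. Since 75.8 < 113, the predator cannot invade.

Threshold H = 113; K < 113, so no, the predator goes extinct.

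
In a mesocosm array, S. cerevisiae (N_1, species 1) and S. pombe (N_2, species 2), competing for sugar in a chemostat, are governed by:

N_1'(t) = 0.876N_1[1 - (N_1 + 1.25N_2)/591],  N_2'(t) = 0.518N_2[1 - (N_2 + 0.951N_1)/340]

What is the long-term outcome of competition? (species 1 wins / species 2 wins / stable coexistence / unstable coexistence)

species 1 excludes species 2

Compare the nullcline intercepts: K1/α12 = 591/1.25 = 473 > K2 = 340; K2/α21 = 340/0.951 = 358 < K1 = 591.
Since the inequalities point opposite ways, species 1 can invade but species 2 cannot.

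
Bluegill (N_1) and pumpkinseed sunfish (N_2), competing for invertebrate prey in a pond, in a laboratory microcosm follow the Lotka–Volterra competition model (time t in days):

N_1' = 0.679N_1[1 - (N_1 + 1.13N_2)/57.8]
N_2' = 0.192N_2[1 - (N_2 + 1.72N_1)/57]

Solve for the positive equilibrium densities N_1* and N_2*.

N_1* ≈ 7.01, N_2* ≈ 45

Setting both brackets to zero gives the nullclines N_1 + 1.13N_2 = 57.8 and 1.72N_1 + N_2 = 57.
Substituting N_2 = 57 - 1.72N_1 into the first: N_1(1 - 1.13·1.72) = 57.8 - 1.13·57.
So N_1* = -6.61/-0.944 = 7.01, and then N_2* = 57 - 1.72·7.01 = 45.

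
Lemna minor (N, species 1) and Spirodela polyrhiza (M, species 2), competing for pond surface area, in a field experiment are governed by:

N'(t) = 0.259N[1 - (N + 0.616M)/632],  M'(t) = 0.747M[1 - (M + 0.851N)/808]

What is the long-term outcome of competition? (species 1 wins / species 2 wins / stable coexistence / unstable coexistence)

Compare the nullcline intercepts: K1/α12 = 632/0.616 = 1030 > K2 = 808; K2/α21 = 808/0.851 = 949 > K1 = 632.
Since both inequalities hold, each species can invade when rare, so the interior equilibrium is stable.

stable coexistence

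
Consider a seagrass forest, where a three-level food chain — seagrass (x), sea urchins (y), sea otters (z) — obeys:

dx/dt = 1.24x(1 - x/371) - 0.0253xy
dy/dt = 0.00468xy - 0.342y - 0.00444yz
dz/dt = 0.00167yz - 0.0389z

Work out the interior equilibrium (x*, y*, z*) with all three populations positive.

x* ≈ 195, y* ≈ 23.3, z* ≈ 128

From dz/dt = 0: 0.00167y* = 0.0389, so y* = 23.3.
From dx/dt = 0: 1.24(1 - x*/371) = 0.0253·23.3, giving x* = 371·(1 - 0.475) = 195.
From dy/dt = 0: 0.00468·195 - 0.342 = 0.00444z*, so z* = 0.569/0.00444 = 128.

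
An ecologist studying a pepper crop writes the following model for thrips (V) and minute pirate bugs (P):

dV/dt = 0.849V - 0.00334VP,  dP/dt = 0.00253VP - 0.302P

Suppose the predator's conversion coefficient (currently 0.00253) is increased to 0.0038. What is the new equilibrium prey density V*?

V* ≈ 79.5

At the interior fixed point, setting dP/dt = 0 with P > 0 fixes V* = (predator death rate)/(VP coefficient) — independent of the other coefficients.
With the change, V* = 0.302/0.0038 = 79.5; it falls from 119.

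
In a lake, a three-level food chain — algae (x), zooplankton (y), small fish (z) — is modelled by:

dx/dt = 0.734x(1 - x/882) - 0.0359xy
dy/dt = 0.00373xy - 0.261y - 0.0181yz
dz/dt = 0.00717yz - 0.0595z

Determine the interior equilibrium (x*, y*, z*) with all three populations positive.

From dz/dt = 0: 0.00717y* = 0.0595, so y* = 8.3.
From dx/dt = 0: 0.734(1 - x*/882) = 0.0359·8.3, giving x* = 882·(1 - 0.406) = 524.
From dy/dt = 0: 0.00373·524 - 0.261 = 0.0181z*, so z* = 1.69/0.0181 = 93.6.

x* ≈ 524, y* ≈ 8.3, z* ≈ 93.6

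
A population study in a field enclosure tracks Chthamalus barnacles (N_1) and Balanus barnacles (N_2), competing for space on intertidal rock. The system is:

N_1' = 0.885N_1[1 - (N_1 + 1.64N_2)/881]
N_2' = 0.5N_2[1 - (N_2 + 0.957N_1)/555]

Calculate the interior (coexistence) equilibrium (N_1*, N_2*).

Setting both brackets to zero gives the nullclines N_1 + 1.64N_2 = 881 and 0.957N_1 + N_2 = 555.
Substituting N_2 = 555 - 0.957N_1 into the first: N_1(1 - 1.64·0.957) = 881 - 1.64·555.
So N_1* = -29.2/-0.569 = 51.3, and then N_2* = 555 - 0.957·51.3 = 506.

N_1* ≈ 51.3, N_2* ≈ 506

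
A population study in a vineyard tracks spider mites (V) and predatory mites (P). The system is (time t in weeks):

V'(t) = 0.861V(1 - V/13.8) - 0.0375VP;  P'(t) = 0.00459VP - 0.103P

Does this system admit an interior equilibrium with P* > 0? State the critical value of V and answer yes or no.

Threshold V = 22.4; K < 22.4, so no, the predator goes extinct.

The predator equation gives dP/dt > 0 only when V > 0.103/0.00459 = 22.4.
Without the predator, V → K = 13.8. Since 13.8 < 22.4, the predator cannot invade.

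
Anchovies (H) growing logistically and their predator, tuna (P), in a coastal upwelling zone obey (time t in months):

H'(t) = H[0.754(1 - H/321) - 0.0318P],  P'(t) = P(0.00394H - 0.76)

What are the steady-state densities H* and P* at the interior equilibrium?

From dP/dt = 0 with P > 0: 0.00394H* = 0.76, so H* = 193.
Substitute into dH/dt = 0: 0.754(1 - 193/321) = 0.0318P*.
The bracket is 0.399, giving P* = 0.301/0.0318 = 9.46.

H* ≈ 193, P* ≈ 9.46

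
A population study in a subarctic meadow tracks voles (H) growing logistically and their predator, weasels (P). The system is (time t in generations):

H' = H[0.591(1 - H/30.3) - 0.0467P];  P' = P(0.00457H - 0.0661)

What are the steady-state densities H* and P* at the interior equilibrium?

From dP/dt = 0 with P > 0: 0.00457H* = 0.0661, so H* = 14.5.
Substitute into dH/dt = 0: 0.591(1 - 14.5/30.3) = 0.0467P*.
The bracket is 0.523, giving P* = 0.309/0.0467 = 6.61.

H* ≈ 14.5, P* ≈ 6.61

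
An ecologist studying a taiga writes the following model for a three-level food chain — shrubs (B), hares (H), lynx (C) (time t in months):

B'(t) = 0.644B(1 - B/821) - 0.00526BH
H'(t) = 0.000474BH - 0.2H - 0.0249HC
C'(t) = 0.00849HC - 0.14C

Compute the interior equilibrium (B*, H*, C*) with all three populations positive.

From dC/dt = 0: 0.00849H* = 0.14, so H* = 16.5.
From dB/dt = 0: 0.644(1 - B*/821) = 0.00526·16.5, giving B* = 821·(1 - 0.135) = 710.
From dH/dt = 0: 0.000474·710 - 0.2 = 0.0249C*, so C* = 0.137/0.0249 = 5.49.

B* ≈ 710, H* ≈ 16.5, C* ≈ 5.49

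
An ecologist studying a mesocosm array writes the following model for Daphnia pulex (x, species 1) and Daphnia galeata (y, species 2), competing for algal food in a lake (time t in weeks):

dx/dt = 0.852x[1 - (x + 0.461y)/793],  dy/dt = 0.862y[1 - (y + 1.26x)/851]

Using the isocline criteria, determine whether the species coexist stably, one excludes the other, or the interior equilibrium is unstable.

Compare the nullcline intercepts: K1/α12 = 793/0.461 = 1720 > K2 = 851; K2/α21 = 851/1.26 = 675 < K1 = 793.
Since the inequalities point opposite ways, species 1 can invade but species 2 cannot.

species 1 excludes species 2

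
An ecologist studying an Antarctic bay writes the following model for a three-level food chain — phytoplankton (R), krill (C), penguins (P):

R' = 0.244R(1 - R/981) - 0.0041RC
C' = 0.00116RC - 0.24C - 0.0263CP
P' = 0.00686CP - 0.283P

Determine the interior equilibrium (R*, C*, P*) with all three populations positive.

R* ≈ 301, C* ≈ 41.3, P* ≈ 4.15

From dP/dt = 0: 0.00686C* = 0.283, so C* = 41.3.
From dR/dt = 0: 0.244(1 - R*/981) = 0.0041·41.3, giving R* = 981·(1 - 0.693) = 301.
From dC/dt = 0: 0.00116·301 - 0.24 = 0.0263P*, so P* = 0.109/0.0263 = 4.15.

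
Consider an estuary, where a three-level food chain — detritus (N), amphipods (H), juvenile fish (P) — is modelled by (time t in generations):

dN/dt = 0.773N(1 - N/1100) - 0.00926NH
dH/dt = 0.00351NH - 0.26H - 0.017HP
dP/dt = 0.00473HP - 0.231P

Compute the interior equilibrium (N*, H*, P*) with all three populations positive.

N* ≈ 456, H* ≈ 48.8, P* ≈ 79

From dP/dt = 0: 0.00473H* = 0.231, so H* = 48.8.
From dN/dt = 0: 0.773(1 - N*/1100) = 0.00926·48.8, giving N* = 1100·(1 - 0.585) = 456.
From dH/dt = 0: 0.00351·456 - 0.26 = 0.017P*, so P* = 1.34/0.017 = 79.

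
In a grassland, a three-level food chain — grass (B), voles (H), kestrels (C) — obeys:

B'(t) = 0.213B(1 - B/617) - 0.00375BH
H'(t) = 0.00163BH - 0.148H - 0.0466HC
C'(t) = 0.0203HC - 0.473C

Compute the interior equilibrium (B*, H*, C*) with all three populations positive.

From dC/dt = 0: 0.0203H* = 0.473, so H* = 23.3.
From dB/dt = 0: 0.213(1 - B*/617) = 0.00375·23.3, giving B* = 617·(1 - 0.41) = 364.
From dH/dt = 0: 0.00163·364 - 0.148 = 0.0466C*, so C* = 0.445/0.0466 = 9.55.

B* ≈ 364, H* ≈ 23.3, C* ≈ 9.55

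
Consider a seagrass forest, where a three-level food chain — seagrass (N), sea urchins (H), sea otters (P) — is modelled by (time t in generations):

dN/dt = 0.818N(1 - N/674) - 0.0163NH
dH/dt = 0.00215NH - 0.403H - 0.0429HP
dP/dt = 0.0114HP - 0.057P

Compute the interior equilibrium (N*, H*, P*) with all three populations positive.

N* ≈ 607, H* ≈ 5, P* ≈ 21

From dP/dt = 0: 0.0114H* = 0.057, so H* = 5.
From dN/dt = 0: 0.818(1 - N*/674) = 0.0163·5, giving N* = 674·(1 - 0.0996) = 607.
From dH/dt = 0: 0.00215·607 - 0.403 = 0.0429P*, so P* = 0.902/0.0429 = 21.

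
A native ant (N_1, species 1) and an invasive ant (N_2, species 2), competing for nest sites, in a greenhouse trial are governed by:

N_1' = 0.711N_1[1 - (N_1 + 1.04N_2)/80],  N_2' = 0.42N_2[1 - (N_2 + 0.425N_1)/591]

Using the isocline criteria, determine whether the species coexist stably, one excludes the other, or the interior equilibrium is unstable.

species 2 excludes species 1

Compare the nullcline intercepts: K1/α12 = 80/1.04 = 76.9 < K2 = 591; K2/α21 = 591/0.425 = 1390 > K1 = 80.
Since the inequalities point opposite ways, species 2 can invade but species 1 cannot.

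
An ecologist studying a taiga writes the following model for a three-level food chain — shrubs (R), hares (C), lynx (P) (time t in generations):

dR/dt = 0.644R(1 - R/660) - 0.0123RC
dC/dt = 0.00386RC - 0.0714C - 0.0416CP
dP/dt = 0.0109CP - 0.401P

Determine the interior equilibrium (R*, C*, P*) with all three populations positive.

R* ≈ 196, C* ≈ 36.8, P* ≈ 16.5

From dP/dt = 0: 0.0109C* = 0.401, so C* = 36.8.
From dR/dt = 0: 0.644(1 - R*/660) = 0.0123·36.8, giving R* = 660·(1 - 0.703) = 196.
From dC/dt = 0: 0.00386·196 - 0.0714 = 0.0416P*, so P* = 0.686/0.0416 = 16.5.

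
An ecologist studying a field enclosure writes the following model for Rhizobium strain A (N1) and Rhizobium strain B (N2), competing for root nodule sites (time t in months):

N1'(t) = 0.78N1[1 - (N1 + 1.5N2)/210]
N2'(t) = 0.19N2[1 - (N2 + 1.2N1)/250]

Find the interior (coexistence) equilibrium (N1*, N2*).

Setting both brackets to zero gives the nullclines N1 + 1.5N2 = 210 and 1.2N1 + N2 = 250.
Substituting N2 = 250 - 1.2N1 into the first: N1(1 - 1.5·1.2) = 210 - 1.5·250.
So N1* = -165/-0.8 = 206, and then N2* = 250 - 1.2·206 = 2.5.

N1* ≈ 206, N2* ≈ 2.5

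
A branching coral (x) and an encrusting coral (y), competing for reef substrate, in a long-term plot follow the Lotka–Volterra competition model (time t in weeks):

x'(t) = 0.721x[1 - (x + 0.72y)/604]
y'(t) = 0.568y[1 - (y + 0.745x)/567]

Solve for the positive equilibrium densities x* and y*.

x* ≈ 422, y* ≈ 252

Setting both brackets to zero gives the nullclines x + 0.72y = 604 and 0.745x + y = 567.
Substituting y = 567 - 0.745x into the first: x(1 - 0.72·0.745) = 604 - 0.72·567.
So x* = 196/0.464 = 422, and then y* = 567 - 0.745·422 = 252.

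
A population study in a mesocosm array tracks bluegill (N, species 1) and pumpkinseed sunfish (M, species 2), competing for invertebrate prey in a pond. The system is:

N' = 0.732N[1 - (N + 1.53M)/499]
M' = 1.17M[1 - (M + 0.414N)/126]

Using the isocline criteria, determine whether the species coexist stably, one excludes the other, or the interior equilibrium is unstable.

species 1 excludes species 2

Compare the nullcline intercepts: K1/α12 = 499/1.53 = 326 > K2 = 126; K2/α21 = 126/0.414 = 304 < K1 = 499.
Since the inequalities point opposite ways, species 1 can invade but species 2 cannot.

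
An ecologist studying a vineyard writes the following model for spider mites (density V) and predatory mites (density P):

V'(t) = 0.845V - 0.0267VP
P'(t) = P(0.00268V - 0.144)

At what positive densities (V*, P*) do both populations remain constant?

V* ≈ 53.7, P* ≈ 31.6

Set dP/dt = 0 with P > 0: 0.00268V - 0.144 = 0, so V* = 0.144/0.00268 = 53.7.
Set dV/dt = 0 with V > 0: 0.845 - 0.0267P = 0, so P* = 0.845/0.0267 = 31.6.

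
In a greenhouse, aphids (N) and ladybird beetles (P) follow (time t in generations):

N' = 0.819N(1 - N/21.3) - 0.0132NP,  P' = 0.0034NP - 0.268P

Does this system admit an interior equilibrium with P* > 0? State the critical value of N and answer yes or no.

The predator equation gives dP/dt > 0 only when N > 0.268/0.0034 = 78.8.
Without the predator, N → K = 21.3. Since 21.3 < 78.8, the predator cannot invade.

Threshold N = 78.8; K < 78.8, so no, the predator goes extinct.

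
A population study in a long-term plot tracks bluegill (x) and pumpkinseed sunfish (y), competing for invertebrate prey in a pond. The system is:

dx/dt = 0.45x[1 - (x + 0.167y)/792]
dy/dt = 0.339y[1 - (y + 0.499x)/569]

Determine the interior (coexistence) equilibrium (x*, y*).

x* ≈ 760, y* ≈ 190

Setting both brackets to zero gives the nullclines x + 0.167y = 792 and 0.499x + y = 569.
Substituting y = 569 - 0.499x into the first: x(1 - 0.167·0.499) = 792 - 0.167·569.
So x* = 697/0.917 = 760, and then y* = 569 - 0.499·760 = 190.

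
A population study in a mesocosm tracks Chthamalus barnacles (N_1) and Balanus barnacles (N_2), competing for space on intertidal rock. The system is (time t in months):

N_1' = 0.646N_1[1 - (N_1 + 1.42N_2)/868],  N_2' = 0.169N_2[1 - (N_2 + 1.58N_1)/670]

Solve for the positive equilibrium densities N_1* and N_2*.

N_1* ≈ 67.1, N_2* ≈ 564

Setting both brackets to zero gives the nullclines N_1 + 1.42N_2 = 868 and 1.58N_1 + N_2 = 670.
Substituting N_2 = 670 - 1.58N_1 into the first: N_1(1 - 1.42·1.58) = 868 - 1.42·670.
So N_1* = -83.4/-1.24 = 67.1, and then N_2* = 670 - 1.58·67.1 = 564.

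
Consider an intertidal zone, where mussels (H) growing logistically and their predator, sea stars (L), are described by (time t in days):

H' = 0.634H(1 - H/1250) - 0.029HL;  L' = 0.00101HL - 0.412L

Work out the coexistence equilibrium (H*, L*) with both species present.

From dL/dt = 0 with L > 0: 0.00101H* = 0.412, so H* = 408.
Substitute into dH/dt = 0: 0.634(1 - 408/1250) = 0.029L*.
The bracket is 0.674, giving L* = 0.427/0.029 = 14.7.

H* ≈ 408, L* ≈ 14.7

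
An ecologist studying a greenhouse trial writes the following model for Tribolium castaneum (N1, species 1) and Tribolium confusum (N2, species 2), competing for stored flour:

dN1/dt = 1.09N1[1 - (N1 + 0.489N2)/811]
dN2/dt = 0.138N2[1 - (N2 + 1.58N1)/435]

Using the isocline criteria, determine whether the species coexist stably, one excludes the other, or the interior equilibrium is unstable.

Compare the nullcline intercepts: K1/α12 = 811/0.489 = 1660 > K2 = 435; K2/α21 = 435/1.58 = 275 < K1 = 811.
Since the inequalities point opposite ways, species 1 can invade but species 2 cannot.

species 1 excludes species 2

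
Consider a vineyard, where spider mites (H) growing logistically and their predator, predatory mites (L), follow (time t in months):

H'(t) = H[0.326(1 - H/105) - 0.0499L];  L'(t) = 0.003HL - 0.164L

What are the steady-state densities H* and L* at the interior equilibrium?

H* ≈ 54.7, L* ≈ 3.13

From dL/dt = 0 with L > 0: 0.003H* = 0.164, so H* = 54.7.
Substitute into dH/dt = 0: 0.326(1 - 54.7/105) = 0.0499L*.
The bracket is 0.479, giving L* = 0.156/0.0499 = 3.13.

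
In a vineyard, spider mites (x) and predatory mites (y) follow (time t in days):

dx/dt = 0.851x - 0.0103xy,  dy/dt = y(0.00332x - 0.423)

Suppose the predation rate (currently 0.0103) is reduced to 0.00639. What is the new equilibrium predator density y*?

y* ≈ 133

At the interior fixed point, setting dx/dt = 0 with x > 0 fixes y* = (prey growth rate)/(xy coefficient) — independent of the other coefficients.
With the change, y* = 0.851/0.00639 = 133; it rises from 82.6.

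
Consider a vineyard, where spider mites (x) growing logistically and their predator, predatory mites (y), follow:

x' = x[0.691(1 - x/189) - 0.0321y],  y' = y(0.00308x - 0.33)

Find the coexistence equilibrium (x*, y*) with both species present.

x* ≈ 107, y* ≈ 9.32

From dy/dt = 0 with y > 0: 0.00308x* = 0.33, so x* = 107.
Substitute into dx/dt = 0: 0.691(1 - 107/189) = 0.0321y*.
The bracket is 0.433, giving y* = 0.299/0.0321 = 9.32.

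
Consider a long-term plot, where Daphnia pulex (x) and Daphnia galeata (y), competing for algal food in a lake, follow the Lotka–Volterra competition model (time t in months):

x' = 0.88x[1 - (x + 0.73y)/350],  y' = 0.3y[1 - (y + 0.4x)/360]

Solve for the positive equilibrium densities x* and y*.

x* ≈ 123, y* ≈ 311

Setting both brackets to zero gives the nullclines x + 0.73y = 350 and 0.4x + y = 360.
Substituting y = 360 - 0.4x into the first: x(1 - 0.73·0.4) = 350 - 0.73·360.
So x* = 87.2/0.708 = 123, and then y* = 360 - 0.4·123 = 311.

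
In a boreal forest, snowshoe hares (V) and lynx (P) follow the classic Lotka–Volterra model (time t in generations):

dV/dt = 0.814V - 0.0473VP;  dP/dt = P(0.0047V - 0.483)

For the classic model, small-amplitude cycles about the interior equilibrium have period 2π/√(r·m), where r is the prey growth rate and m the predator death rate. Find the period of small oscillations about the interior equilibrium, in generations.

T ≈ 10 generations

Here r = 0.814 and m = 0.483, so r·m = 0.393.
ω = √0.393 = 0.627 per generation, hence T = 2π/ω ≈ 10 generations.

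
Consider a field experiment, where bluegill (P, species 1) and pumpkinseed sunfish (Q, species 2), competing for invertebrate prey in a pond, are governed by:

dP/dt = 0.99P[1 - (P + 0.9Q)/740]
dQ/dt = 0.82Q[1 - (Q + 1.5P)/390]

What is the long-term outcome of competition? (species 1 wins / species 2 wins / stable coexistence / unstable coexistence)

Compare the nullcline intercepts: K1/α12 = 740/0.9 = 822 > K2 = 390; K2/α21 = 390/1.5 = 260 < K1 = 740.
Since the inequalities point opposite ways, species 1 can invade but species 2 cannot.

species 1 excludes species 2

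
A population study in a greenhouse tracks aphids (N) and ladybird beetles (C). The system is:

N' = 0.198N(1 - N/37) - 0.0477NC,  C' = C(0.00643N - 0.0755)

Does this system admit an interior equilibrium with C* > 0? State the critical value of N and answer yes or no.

Threshold N = 11.7; K > 11.7, so yes, the predator persists.

The predator equation gives dC/dt > 0 only when N > 0.0755/0.00643 = 11.7.
Without the predator, N → K = 37. Since 37 > 11.7, the predator can invade and persist.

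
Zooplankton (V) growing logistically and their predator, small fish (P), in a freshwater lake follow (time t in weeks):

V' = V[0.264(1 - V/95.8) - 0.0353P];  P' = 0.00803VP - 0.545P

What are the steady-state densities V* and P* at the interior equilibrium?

From dP/dt = 0 with P > 0: 0.00803V* = 0.545, so V* = 67.9.
Substitute into dV/dt = 0: 0.264(1 - 67.9/95.8) = 0.0353P*.
The bracket is 0.292, giving P* = 0.077/0.0353 = 2.18.

V* ≈ 67.9, P* ≈ 2.18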